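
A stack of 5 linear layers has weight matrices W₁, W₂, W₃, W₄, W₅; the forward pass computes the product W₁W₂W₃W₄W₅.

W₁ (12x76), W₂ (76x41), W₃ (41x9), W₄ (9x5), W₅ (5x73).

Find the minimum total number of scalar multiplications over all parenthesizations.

26365

Adjacent pairs: W₁W₂ = 12·76·41 = 37392; W₂W₃ = 76·41·9 = 28044; W₃W₄ = 41·9·5 = 1845; W₄W₅ = 9·5·73 = 3285.
Length 3: W₁..W₃: k=1: 0+28044+12·76·9=36252; k=2: 37392+0+12·41·9=41820 → min 36252 | W₂..W₄: k=2: 0+1845+76·41·5=17425; k=3: 28044+0+76·9·5=31464 → min 17425 | W₃..W₅: k=3: 0+3285+41·9·73=30222; k=4: 1845+0+41·5·73=16810 → min 16810.
Length 4: W₁..W₄: k=1: 0+17425+12·76·5=21985; k=2: 37392+1845+12·41·5=41697; k=3: 36252+0+12·9·5=36792 → min 21985 | W₂..W₅: k=2: 0+16810+76·41·73=244278; k=3: 28044+3285+76·9·73=81261; k=4: 17425+0+76·5·73=45165 → min 45165.
Length 5: W₁..W₅: k=1: 0+45165+12·76·73=111741; k=2: 37392+16810+12·41·73=90118; k=3: 36252+3285+12·9·73=47421; k=4: 21985+0+12·5·73=26365 → min 26365.
Optimal order: ((W₁(W₂(W₃W₄)))W₅) with cost 26365.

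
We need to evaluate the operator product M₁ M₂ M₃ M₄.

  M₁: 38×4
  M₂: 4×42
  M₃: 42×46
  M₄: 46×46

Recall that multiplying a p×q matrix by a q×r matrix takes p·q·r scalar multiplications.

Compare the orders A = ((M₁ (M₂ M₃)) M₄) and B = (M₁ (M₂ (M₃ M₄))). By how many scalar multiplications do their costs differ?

8464

Order A = ((M₁ (M₂ M₃)) M₄): (M₂ M₃): 4×42 by 42×46 → 4×46, cost 4·42·46 = 7728; (M₁ (M₂ M₃)): 38×4 by 4×46 → 38×46, cost 38·4·46 = 6992; cumulative 14720; ((M₁ (M₂ M₃)) M₄): 38×46 by 46×46 → 38×46, cost 38·46·46 = 80408; cumulative 95128. Total 95128.
Order B = (M₁ (M₂ (M₃ M₄))): (M₃ M₄): 42×46 by 46×46 → 42×46, cost 42·46·46 = 88872; (M₂ (M₃ M₄)): 4×42 by 42×46 → 4×46, cost 4·42·46 = 7728; cumulative 96600; (M₁ (M₂ (M₃ M₄))): 38×4 by 4×46 → 38×46, cost 38·4·46 = 6992; cumulative 103592. Total 103592.
Difference: |95128 − 103592| = 8464.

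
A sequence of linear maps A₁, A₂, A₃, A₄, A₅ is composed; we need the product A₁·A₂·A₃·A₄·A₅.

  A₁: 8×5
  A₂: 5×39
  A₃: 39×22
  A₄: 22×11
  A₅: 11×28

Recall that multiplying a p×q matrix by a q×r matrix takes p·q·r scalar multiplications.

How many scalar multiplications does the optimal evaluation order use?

8160

Adjacent pairs: A₁A₂ = 8·5·39 = 1560; A₂A₃ = 5·39·22 = 4290; A₃A₄ = 39·22·11 = 9438; A₄A₅ = 22·11·28 = 6776.
Length 3: A₁..A₃: k=1: 0+4290+8·5·22=5170; k=2: 1560+0+8·39·22=8424 → min 5170 | A₂..A₄: k=2: 0+9438+5·39·11=11583; k=3: 4290+0+5·22·11=5500 → min 5500 | A₃..A₅: k=3: 0+6776+39·22·28=30800; k=4: 9438+0+39·11·28=21450 → min 21450.
Length 4: A₁..A₄: k=1: 0+5500+8·5·11=5940; k=2: 1560+9438+8·39·11=14430; k=3: 5170+0+8·22·11=7106 → min 5940 | A₂..A₅: k=2: 0+21450+5·39·28=26910; k=3: 4290+6776+5·22·28=14146; k=4: 5500+0+5·11·28=7040 → min 7040.
Length 5: A₁..A₅: k=1: 0+7040+8·5·28=8160; k=2: 1560+21450+8·39·28=31746; k=3: 5170+6776+8·22·28=16874; k=4: 5940+0+8·11·28=8404 → min 8160.
Optimal order: (A₁·(((A₂·A₃)·A₄)·A₅)) with cost 8160.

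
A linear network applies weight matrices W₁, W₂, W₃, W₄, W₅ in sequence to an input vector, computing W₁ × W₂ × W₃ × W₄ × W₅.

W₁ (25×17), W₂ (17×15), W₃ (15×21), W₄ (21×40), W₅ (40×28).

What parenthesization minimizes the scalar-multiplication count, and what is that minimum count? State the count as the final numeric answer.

46275

Adjacent pairs: W₁W₂ = 25·17·15 = 6375; W₂W₃ = 17·15·21 = 5355; W₃W₄ = 15·21·40 = 12600; W₄W₅ = 21·40·28 = 23520.
Length 3: W₁..W₃: k=1: 0+5355+25·17·21=14280; k=2: 6375+0+25·15·21=14250 → min 14250 | W₂..W₄: k=2: 0+12600+17·15·40=22800; k=3: 5355+0+17·21·40=19635 → min 19635 | W₃..W₅: k=3: 0+23520+15·21·28=32340; k=4: 12600+0+15·40·28=29400 → min 29400.
Length 4: W₁..W₄: k=1: 0+19635+25·17·40=36635; k=2: 6375+12600+25·15·40=33975; k=3: 14250+0+25·21·40=35250 → min 33975 | W₂..W₅: k=2: 0+29400+17·15·28=36540; k=3: 5355+23520+17·21·28=38871; k=4: 19635+0+17·40·28=38675 → min 36540.
Length 5: W₁..W₅: k=1: 0+36540+25·17·28=48440; k=2: 6375+29400+25·15·28=46275; k=3: 14250+23520+25·21·28=52470; k=4: 33975+0+25·40·28=61975 → min 46275.
Optimal parenthesization: ((W₁ × W₂) × ((W₃ × W₄) × W₅)) with cost 46275.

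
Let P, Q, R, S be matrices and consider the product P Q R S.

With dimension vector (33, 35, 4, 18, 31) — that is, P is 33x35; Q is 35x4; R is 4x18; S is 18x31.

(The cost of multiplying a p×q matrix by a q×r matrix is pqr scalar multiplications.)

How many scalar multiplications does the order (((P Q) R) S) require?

(P Q): 33×35 by 35×4 → 33×4, cost 33·35·4 = 4620
((P Q) R): 33×4 by 4×18 → 33×18, cost 33·4·18 = 2376; cumulative 6996
(((P Q) R) S): 33×18 by 18×31 → 33×31, cost 33·18·31 = 18414; cumulative 25410
Total: 25410 scalar multiplications.

25410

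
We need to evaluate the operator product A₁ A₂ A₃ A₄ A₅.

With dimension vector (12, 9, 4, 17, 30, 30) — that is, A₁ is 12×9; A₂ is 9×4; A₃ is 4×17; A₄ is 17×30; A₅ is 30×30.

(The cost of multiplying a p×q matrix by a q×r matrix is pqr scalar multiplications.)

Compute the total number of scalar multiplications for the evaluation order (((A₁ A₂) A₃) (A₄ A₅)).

22668

(A₁ A₂): 12×9 by 9×4 → 12×4, cost 12·9·4 = 432
((A₁ A₂) A₃): 12×4 by 4×17 → 12×17, cost 12·4·17 = 816; cumulative 1248
(A₄ A₅): 17×30 by 30×30 → 17×30, cost 17·30·30 = 15300
(((A₁ A₂) A₃) (A₄ A₅)): 12×17 by 17×30 → 12×30, cost 12·17·30 = 6120; cumulative 22668
Total: 22668 scalar multiplications.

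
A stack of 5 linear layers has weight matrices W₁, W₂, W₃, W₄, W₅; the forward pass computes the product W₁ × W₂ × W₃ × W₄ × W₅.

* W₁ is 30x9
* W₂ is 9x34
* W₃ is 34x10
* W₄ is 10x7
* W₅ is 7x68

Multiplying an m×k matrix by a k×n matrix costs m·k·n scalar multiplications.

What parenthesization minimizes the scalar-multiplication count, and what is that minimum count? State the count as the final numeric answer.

19860

Adjacent pairs: W₁W₂ = 30·9·34 = 9180; W₂W₃ = 9·34·10 = 3060; W₃W₄ = 34·10·7 = 2380; W₄W₅ = 10·7·68 = 4760.
Length 3: W₁..W₃: k=1: 0+3060+30·9·10=5760; k=2: 9180+0+30·34·10=19380 → min 5760 | W₂..W₄: k=2: 0+2380+9·34·7=4522; k=3: 3060+0+9·10·7=3690 → min 3690 | W₃..W₅: k=3: 0+4760+34·10·68=27880; k=4: 2380+0+34·7·68=18564 → min 18564.
Length 4: W₁..W₄: k=1: 0+3690+30·9·7=5580; k=2: 9180+2380+30·34·7=18700; k=3: 5760+0+30·10·7=7860 → min 5580 | W₂..W₅: k=2: 0+18564+9·34·68=39372; k=3: 3060+4760+9·10·68=13940; k=4: 3690+0+9·7·68=7974 → min 7974.
Length 5: W₁..W₅: k=1: 0+7974+30·9·68=26334; k=2: 9180+18564+30·34·68=97104; k=3: 5760+4760+30·10·68=30920; k=4: 5580+0+30·7·68=19860 → min 19860.
Optimal parenthesization: ((W₁ × ((W₂ × W₃) × W₄)) × W₅) with cost 19860.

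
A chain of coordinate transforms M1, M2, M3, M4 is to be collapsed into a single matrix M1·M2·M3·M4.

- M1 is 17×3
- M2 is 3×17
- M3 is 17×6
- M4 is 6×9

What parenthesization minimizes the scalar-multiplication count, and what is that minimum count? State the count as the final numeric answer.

927

Adjacent pairs: M1M2 = 17·3·17 = 867; M2M3 = 3·17·6 = 306; M3M4 = 17·6·9 = 918.
Length 3: M1..M3: k=1: 0+306+17·3·6=612; k=2: 867+0+17·17·6=2601 → min 612 | M2..M4: k=2: 0+918+3·17·9=1377; k=3: 306+0+3·6·9=468 → min 468.
Length 4: M1..M4: k=1: 0+468+17·3·9=927; k=2: 867+918+17·17·9=4386; k=3: 612+0+17·6·9=1530 → min 927.
Optimal parenthesization: (M1·((M2·M3)·M4)) with cost 927.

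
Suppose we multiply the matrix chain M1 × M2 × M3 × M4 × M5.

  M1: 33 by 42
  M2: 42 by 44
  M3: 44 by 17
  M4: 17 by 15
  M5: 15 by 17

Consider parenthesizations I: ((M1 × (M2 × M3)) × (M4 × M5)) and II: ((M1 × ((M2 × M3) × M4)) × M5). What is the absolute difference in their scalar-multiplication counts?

2481

Order I = ((M1 × (M2 × M3)) × (M4 × M5)): (M2 × M3): 42×44 by 44×17 → 42×17, cost 42·44·17 = 31416; (M1 × (M2 × M3)): 33×42 by 42×17 → 33×17, cost 33·42·17 = 23562; cumulative 54978; (M4 × M5): 17×15 by 15×17 → 17×17, cost 17·15·17 = 4335; ((M1 × (M2 × M3)) × (M4 × M5)): 33×17 by 17×17 → 33×17, cost 33·17·17 = 9537; cumulative 68850. Total 68850.
Order II = ((M1 × ((M2 × M3) × M4)) × M5): (M2 × M3): 42×44 by 44×17 → 42×17, cost 42·44·17 = 31416; ((M2 × M3) × M4): 42×17 by 17×15 → 42×15, cost 42·17·15 = 10710; cumulative 42126; (M1 × ((M2 × M3) × M4)): 33×42 by 42×15 → 33×15, cost 33·42·15 = 20790; cumulative 62916; ((M1 × ((M2 × M3) × M4)) × M5): 33×15 by 15×17 → 33×17, cost 33·15·17 = 8415; cumulative 71331. Total 71331.
Difference: |68850 − 71331| = 2481.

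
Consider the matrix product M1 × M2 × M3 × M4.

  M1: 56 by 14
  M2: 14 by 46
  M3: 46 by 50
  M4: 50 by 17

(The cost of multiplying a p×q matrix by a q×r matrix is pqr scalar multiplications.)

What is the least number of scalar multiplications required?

57428

Adjacent pairs: M1M2 = 56·14·46 = 36064; M2M3 = 14·46·50 = 32200; M3M4 = 46·50·17 = 39100.
Length 3: M1..M3: k=1: 0+32200+56·14·50=71400; k=2: 36064+0+56·46·50=164864 → min 71400 | M2..M4: k=2: 0+39100+14·46·17=50048; k=3: 32200+0+14·50·17=44100 → min 44100.
Length 4: M1..M4: k=1: 0+44100+56·14·17=57428; k=2: 36064+39100+56·46·17=118956; k=3: 71400+0+56·50·17=119000 → min 57428.
Optimal order: (M1 × ((M2 × M3) × M4)) with cost 57428.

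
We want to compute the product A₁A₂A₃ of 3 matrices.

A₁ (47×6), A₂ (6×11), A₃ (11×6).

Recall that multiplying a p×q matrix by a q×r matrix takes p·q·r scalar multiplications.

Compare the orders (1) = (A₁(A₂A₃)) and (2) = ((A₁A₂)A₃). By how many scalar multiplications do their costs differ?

Order (1) = (A₁(A₂A₃)): (A₂A₃): 6×11 by 11×6 → 6×6, cost 6·11·6 = 396; (A₁(A₂A₃)): 47×6 by 6×6 → 47×6, cost 47·6·6 = 1692; cumulative 2088. Total 2088.
Order (2) = ((A₁A₂)A₃): (A₁A₂): 47×6 by 6×11 → 47×11, cost 47·6·11 = 3102; ((A₁A₂)A₃): 47×11 by 11×6 → 47×6, cost 47·11·6 = 3102; cumulative 6204. Total 6204.
Difference: |2088 − 6204| = 4116.

4116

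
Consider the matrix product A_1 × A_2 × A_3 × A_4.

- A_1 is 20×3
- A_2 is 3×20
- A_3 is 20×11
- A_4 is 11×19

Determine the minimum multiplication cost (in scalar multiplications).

2427

Adjacent pairs: A_1A_2 = 20·3·20 = 1200; A_2A_3 = 3·20·11 = 660; A_3A_4 = 20·11·19 = 4180.
Length 3: A_1..A_3: k=1: 0+660+20·3·11=1320; k=2: 1200+0+20·20·11=5600 → min 1320 | A_2..A_4: k=2: 0+4180+3·20·19=5320; k=3: 660+0+3·11·19=1287 → min 1287.
Length 4: A_1..A_4: k=1: 0+1287+20·3·19=2427; k=2: 1200+4180+20·20·19=12980; k=3: 1320+0+20·11·19=5500 → min 2427.
Optimal order: (A_1 × ((A_2 × A_3) × A_4)) with cost 2427.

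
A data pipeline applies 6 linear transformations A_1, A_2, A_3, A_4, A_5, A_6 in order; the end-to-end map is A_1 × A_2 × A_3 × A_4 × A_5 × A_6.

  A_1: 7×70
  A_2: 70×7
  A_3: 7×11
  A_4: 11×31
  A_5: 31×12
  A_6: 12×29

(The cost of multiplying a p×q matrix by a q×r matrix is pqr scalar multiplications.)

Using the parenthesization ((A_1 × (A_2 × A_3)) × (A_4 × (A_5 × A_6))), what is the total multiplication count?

(A_2 × A_3): 70×7 by 7×11 → 70×11, cost 70·7·11 = 5390
(A_1 × (A_2 × A_3)): 7×70 by 70×11 → 7×11, cost 7·70·11 = 5390; cumulative 10780
(A_5 × A_6): 31×12 by 12×29 → 31×29, cost 31·12·29 = 10788
(A_4 × (A_5 × A_6)): 11×31 by 31×29 → 11×29, cost 11·31·29 = 9889; cumulative 20677
((A_1 × (A_2 × A_3)) × (A_4 × (A_5 × A_6))): 7×11 by 11×29 → 7×29, cost 7·11·29 = 2233; cumulative 33690
Total: 33690 scalar multiplications.

33690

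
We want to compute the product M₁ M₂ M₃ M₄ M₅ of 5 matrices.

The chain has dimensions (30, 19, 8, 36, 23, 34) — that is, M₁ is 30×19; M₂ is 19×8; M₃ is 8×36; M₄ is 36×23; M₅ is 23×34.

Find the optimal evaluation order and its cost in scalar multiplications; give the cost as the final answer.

Adjacent pairs: M₁M₂ = 30·19·8 = 4560; M₂M₃ = 19·8·36 = 5472; M₃M₄ = 8·36·23 = 6624; M₄M₅ = 36·23·34 = 28152.
Length 3: M₁..M₃: k=1: 0+5472+30·19·36=25992; k=2: 4560+0+30·8·36=13200 → min 13200 | M₂..M₄: k=2: 0+6624+19·8·23=10120; k=3: 5472+0+19·36·23=21204 → min 10120 | M₃..M₅: k=3: 0+28152+8·36·34=37944; k=4: 6624+0+8·23·34=12880 → min 12880.
Length 4: M₁..M₄: k=1: 0+10120+30·19·23=23230; k=2: 4560+6624+30·8·23=16704; k=3: 13200+0+30·36·23=38040 → min 16704 | M₂..M₅: k=2: 0+12880+19·8·34=18048; k=3: 5472+28152+19·36·34=56880; k=4: 10120+0+19·23·34=24978 → min 18048.
Length 5: M₁..M₅: k=1: 0+18048+30·19·34=37428; k=2: 4560+12880+30·8·34=25600; k=3: 13200+28152+30·36·34=78072; k=4: 16704+0+30·23·34=40164 → min 25600.
Optimal parenthesization: ((M₁ M₂) ((M₃ M₄) M₅)) with cost 25600.

25600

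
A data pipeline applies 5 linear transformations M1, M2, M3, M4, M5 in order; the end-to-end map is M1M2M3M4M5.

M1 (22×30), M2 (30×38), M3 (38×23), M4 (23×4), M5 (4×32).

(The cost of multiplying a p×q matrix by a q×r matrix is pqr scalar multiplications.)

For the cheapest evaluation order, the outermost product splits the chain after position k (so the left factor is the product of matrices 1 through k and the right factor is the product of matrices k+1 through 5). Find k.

4

Adjacent pairs: M1M2 = 22·30·38 = 25080; M2M3 = 30·38·23 = 26220; M3M4 = 38·23·4 = 3496; M4M5 = 23·4·32 = 2944.
Length 3: M1..M3: k=1: 0+26220+22·30·23=41400; k=2: 25080+0+22·38·23=44308 → min 41400 | M2..M4: k=2: 0+3496+30·38·4=8056; k=3: 26220+0+30·23·4=28980 → min 8056 | M3..M5: k=3: 0+2944+38·23·32=30912; k=4: 3496+0+38·4·32=8360 → min 8360.
Length 4: M1..M4: k=1: 0+8056+22·30·4=10696; k=2: 25080+3496+22·38·4=31920; k=3: 41400+0+22·23·4=43424 → min 10696 | M2..M5: k=2: 0+8360+30·38·32=44840; k=3: 26220+2944+30·23·32=51244; k=4: 8056+0+30·4·32=11896 → min 11896.
Top-level splits: k=1: (M1..M1)·(M2..M5) → 0+11896+22·30·32 = 33016; k=2: (M1..M2)·(M3..M5) → 25080+8360+22·38·32 = 60192; k=3: (M1..M3)·(M4..M5) → 41400+2944+22·23·32 = 60536; k=4: (M1..M4)·(M5..M5) → 10696+0+22·4·32 = 13512.
Best split is after M4, i.e. k = 4.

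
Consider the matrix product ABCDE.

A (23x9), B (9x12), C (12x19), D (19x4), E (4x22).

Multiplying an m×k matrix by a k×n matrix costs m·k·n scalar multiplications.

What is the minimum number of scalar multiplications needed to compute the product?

Adjacent pairs: AB = 23·9·12 = 2484; BC = 9·12·19 = 2052; CD = 12·19·4 = 912; DE = 19·4·22 = 1672.
Length 3: A..C: k=1: 0+2052+23·9·19=5985; k=2: 2484+0+23·12·19=7728 → min 5985 | B..D: k=2: 0+912+9·12·4=1344; k=3: 2052+0+9·19·4=2736 → min 1344 | C..E: k=3: 0+1672+12·19·22=6688; k=4: 912+0+12·4·22=1968 → min 1968.
Length 4: A..D: k=1: 0+1344+23·9·4=2172; k=2: 2484+912+23·12·4=4500; k=3: 5985+0+23·19·4=7733 → min 2172 | B..E: k=2: 0+1968+9·12·22=4344; k=3: 2052+1672+9·19·22=7486; k=4: 1344+0+9·4·22=2136 → min 2136.
Length 5: A..E: k=1: 0+2136+23·9·22=6690; k=2: 2484+1968+23·12·22=10524; k=3: 5985+1672+23·19·22=17271; k=4: 2172+0+23·4·22=4196 → min 4196.
Optimal order: ((A(B(CD)))E) with cost 4196.

4196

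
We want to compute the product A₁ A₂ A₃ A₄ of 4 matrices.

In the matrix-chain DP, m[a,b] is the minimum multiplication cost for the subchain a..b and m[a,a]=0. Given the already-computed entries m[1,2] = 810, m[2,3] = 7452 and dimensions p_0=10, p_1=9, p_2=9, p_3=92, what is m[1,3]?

9090

m[1,3] = min over k∈[1,2] of m[1,k]+m[k+1,3]+p_{0}·p_k·p_{3}.
k=1: 0 + 7452 + 10·9·92 = 15732; k=2: 810 + 0 + 10·9·92 = 9090.
Minimum: 9090 at k=2.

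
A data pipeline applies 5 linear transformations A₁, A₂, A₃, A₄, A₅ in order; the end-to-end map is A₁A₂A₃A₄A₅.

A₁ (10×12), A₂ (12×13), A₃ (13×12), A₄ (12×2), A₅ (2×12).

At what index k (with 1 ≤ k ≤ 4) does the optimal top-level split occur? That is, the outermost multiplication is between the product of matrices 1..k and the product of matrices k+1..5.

4

Adjacent pairs: A₁A₂ = 10·12·13 = 1560; A₂A₃ = 12·13·12 = 1872; A₃A₄ = 13·12·2 = 312; A₄A₅ = 12·2·12 = 288.
Length 3: A₁..A₃: k=1: 0+1872+10·12·12=3312; k=2: 1560+0+10·13·12=3120 → min 3120 | A₂..A₄: k=2: 0+312+12·13·2=624; k=3: 1872+0+12·12·2=2160 → min 624 | A₃..A₅: k=3: 0+288+13·12·12=2160; k=4: 312+0+13·2·12=624 → min 624.
Length 4: A₁..A₄: k=1: 0+624+10·12·2=864; k=2: 1560+312+10·13·2=2132; k=3: 3120+0+10·12·2=3360 → min 864 | A₂..A₅: k=2: 0+624+12·13·12=2496; k=3: 1872+288+12·12·12=3888; k=4: 624+0+12·2·12=912 → min 912.
Top-level splits: k=1: (A₁..A₁)·(A₂..A₅) → 0+912+10·12·12 = 2352; k=2: (A₁..A₂)·(A₃..A₅) → 1560+624+10·13·12 = 3744; k=3: (A₁..A₃)·(A₄..A₅) → 3120+288+10·12·12 = 4848; k=4: (A₁..A₄)·(A₅..A₅) → 864+0+10·2·12 = 1104.
Best split is after A₄, i.e. k = 4.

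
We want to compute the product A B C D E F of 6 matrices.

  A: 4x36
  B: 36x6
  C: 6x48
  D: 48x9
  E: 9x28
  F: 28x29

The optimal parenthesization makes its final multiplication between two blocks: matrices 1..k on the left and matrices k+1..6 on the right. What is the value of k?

Adjacent pairs: AB = 4·36·6 = 864; BC = 36·6·48 = 10368; CD = 6·48·9 = 2592; DE = 48·9·28 = 12096; EF = 9·28·29 = 7308.
Length 3: A..C: k=1: 0+10368+4·36·48=17280; k=2: 864+0+4·6·48=2016 → min 2016 | B..D: k=2: 0+2592+36·6·9=4536; k=3: 10368+0+36·48·9=25920 → min 4536 | C..E: k=3: 0+12096+6·48·28=20160; k=4: 2592+0+6·9·28=4104 → min 4104 | D..F: k=4: 0+7308+48·9·29=19836; k=5: 12096+0+48·28·29=51072 → min 19836.
Length 4: A..D: k=1: 0+4536+4·36·9=5832; k=2: 864+2592+4·6·9=3672; k=3: 2016+0+4·48·9=3744 → min 3672 | B..E: k=2: 0+4104+36·6·28=10152; k=3: 10368+12096+36·48·28=70848; k=4: 4536+0+36·9·28=13608 → min 10152 | C..F: k=3: 0+19836+6·48·29=28188; k=4: 2592+7308+6·9·29=11466; k=5: 4104+0+6·28·29=8976 → min 8976.
Length 5: A..E: k=1: 0+10152+4·36·28=14184; k=2: 864+4104+4·6·28=5640; k=3: 2016+12096+4·48·28=19488; k=4: 3672+0+4·9·28=4680 → min 4680 | B..F: k=2: 0+8976+36·6·29=15240; k=3: 10368+19836+36·48·29=80316; k=4: 4536+7308+36·9·29=21240; k=5: 10152+0+36·28·29=39384 → min 15240.
Top-level splits: k=1: (A..A)·(B..F) → 0+15240+4·36·29 = 19416; k=2: (A..B)·(C..F) → 864+8976+4·6·29 = 10536; k=3: (A..C)·(D..F) → 2016+19836+4·48·29 = 27420; k=4: (A..D)·(E..F) → 3672+7308+4·9·29 = 12024; k=5: (A..E)·(F..F) → 4680+0+4·28·29 = 7928.
Best split is after E, i.e. k = 5.

5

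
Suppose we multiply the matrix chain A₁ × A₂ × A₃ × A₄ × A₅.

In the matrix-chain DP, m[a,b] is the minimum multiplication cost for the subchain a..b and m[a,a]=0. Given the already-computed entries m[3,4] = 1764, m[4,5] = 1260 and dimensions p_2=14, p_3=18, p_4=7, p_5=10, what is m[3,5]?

m[3,5] = min over k∈[3,4] of m[3,k]+m[k+1,5]+p_{2}·p_k·p_{5}.
k=3: 0 + 1260 + 14·18·10 = 3780; k=4: 1764 + 0 + 14·7·10 = 2744.
Minimum: 2744 at k=4.

2744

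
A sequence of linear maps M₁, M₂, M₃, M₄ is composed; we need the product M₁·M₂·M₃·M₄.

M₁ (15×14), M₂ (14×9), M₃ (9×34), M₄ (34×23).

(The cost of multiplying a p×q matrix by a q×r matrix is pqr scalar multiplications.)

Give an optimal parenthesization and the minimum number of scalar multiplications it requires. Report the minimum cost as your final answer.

12033

Adjacent pairs: M₁M₂ = 15·14·9 = 1890; M₂M₃ = 14·9·34 = 4284; M₃M₄ = 9·34·23 = 7038.
Length 3: M₁..M₃: k=1: 0+4284+15·14·34=11424; k=2: 1890+0+15·9·34=6480 → min 6480 | M₂..M₄: k=2: 0+7038+14·9·23=9936; k=3: 4284+0+14·34·23=15232 → min 9936.
Length 4: M₁..M₄: k=1: 0+9936+15·14·23=14766; k=2: 1890+7038+15·9·23=12033; k=3: 6480+0+15·34·23=18210 → min 12033.
Optimal parenthesization: ((M₁·M₂)·(M₃·M₄)) with cost 12033.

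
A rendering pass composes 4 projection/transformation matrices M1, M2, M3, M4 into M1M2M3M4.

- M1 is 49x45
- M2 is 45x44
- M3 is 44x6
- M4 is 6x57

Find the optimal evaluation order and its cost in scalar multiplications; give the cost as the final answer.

Adjacent pairs: M1M2 = 49·45·44 = 97020; M2M3 = 45·44·6 = 11880; M3M4 = 44·6·57 = 15048.
Length 3: M1..M3: k=1: 0+11880+49·45·6=25110; k=2: 97020+0+49·44·6=109956 → min 25110 | M2..M4: k=2: 0+15048+45·44·57=127908; k=3: 11880+0+45·6·57=27270 → min 27270.
Length 4: M1..M4: k=1: 0+27270+49·45·57=152955; k=2: 97020+15048+49·44·57=234960; k=3: 25110+0+49·6·57=41868 → min 41868.
Optimal parenthesization: ((M1(M2M3))M4) with cost 41868.

41868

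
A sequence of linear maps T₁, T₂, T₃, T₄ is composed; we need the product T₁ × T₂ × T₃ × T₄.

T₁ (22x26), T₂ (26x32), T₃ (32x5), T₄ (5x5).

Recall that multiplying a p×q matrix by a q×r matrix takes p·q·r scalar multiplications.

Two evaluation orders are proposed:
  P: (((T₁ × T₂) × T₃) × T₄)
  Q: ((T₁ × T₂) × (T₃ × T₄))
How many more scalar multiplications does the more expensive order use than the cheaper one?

250

Order P = (((T₁ × T₂) × T₃) × T₄): (T₁ × T₂): 22×26 by 26×32 → 22×32, cost 22·26·32 = 18304; ((T₁ × T₂) × T₃): 22×32 by 32×5 → 22×5, cost 22·32·5 = 3520; cumulative 21824; (((T₁ × T₂) × T₃) × T₄): 22×5 by 5×5 → 22×5, cost 22·5·5 = 550; cumulative 22374. Total 22374.
Order Q = ((T₁ × T₂) × (T₃ × T₄)): (T₁ × T₂): 22×26 by 26×32 → 22×32, cost 22·26·32 = 18304; (T₃ × T₄): 32×5 by 5×5 → 32×5, cost 32·5·5 = 800; ((T₁ × T₂) × (T₃ × T₄)): 22×32 by 32×5 → 22×5, cost 22·32·5 = 3520; cumulative 22624. Total 22624.
Difference: |22374 − 22624| = 250.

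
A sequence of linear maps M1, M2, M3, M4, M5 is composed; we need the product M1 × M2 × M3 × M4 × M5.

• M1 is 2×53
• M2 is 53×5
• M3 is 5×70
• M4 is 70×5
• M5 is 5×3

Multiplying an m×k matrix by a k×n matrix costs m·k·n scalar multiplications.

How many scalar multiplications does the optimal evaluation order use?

Adjacent pairs: M1M2 = 2·53·5 = 530; M2M3 = 53·5·70 = 18550; M3M4 = 5·70·5 = 1750; M4M5 = 70·5·3 = 1050.
Length 3: M1..M3: k=1: 0+18550+2·53·70=25970; k=2: 530+0+2·5·70=1230 → min 1230 | M2..M4: k=2: 0+1750+53·5·5=3075; k=3: 18550+0+53·70·5=37100 → min 3075 | M3..M5: k=3: 0+1050+5·70·3=2100; k=4: 1750+0+5·5·3=1825 → min 1825.
Length 4: M1..M4: k=1: 0+3075+2·53·5=3605; k=2: 530+1750+2·5·5=2330; k=3: 1230+0+2·70·5=1930 → min 1930 | M2..M5: k=2: 0+1825+53·5·3=2620; k=3: 18550+1050+53·70·3=30730; k=4: 3075+0+53·5·3=3870 → min 2620.
Length 5: M1..M5: k=1: 0+2620+2·53·3=2938; k=2: 530+1825+2·5·3=2385; k=3: 1230+1050+2·70·3=2700; k=4: 1930+0+2·5·3=1960 → min 1960.
Optimal order: ((((M1 × M2) × M3) × M4) × M5) with cost 1960.

1960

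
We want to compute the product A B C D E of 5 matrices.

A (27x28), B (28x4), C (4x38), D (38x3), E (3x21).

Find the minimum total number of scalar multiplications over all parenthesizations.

Adjacent pairs: AB = 27·28·4 = 3024; BC = 28·4·38 = 4256; CD = 4·38·3 = 456; DE = 38·3·21 = 2394.
Length 3: A..C: k=1: 0+4256+27·28·38=32984; k=2: 3024+0+27·4·38=7128 → min 7128 | B..D: k=2: 0+456+28·4·3=792; k=3: 4256+0+28·38·3=7448 → min 792 | C..E: k=3: 0+2394+4·38·21=5586; k=4: 456+0+4·3·21=708 → min 708.
Length 4: A..D: k=1: 0+792+27·28·3=3060; k=2: 3024+456+27·4·3=3804; k=3: 7128+0+27·38·3=10206 → min 3060 | B..E: k=2: 0+708+28·4·21=3060; k=3: 4256+2394+28·38·21=28994; k=4: 792+0+28·3·21=2556 → min 2556.
Length 5: A..E: k=1: 0+2556+27·28·21=18432; k=2: 3024+708+27·4·21=6000; k=3: 7128+2394+27·38·21=31068; k=4: 3060+0+27·3·21=4761 → min 4761.
Optimal order: ((A (B (C D))) E) with cost 4761.

4761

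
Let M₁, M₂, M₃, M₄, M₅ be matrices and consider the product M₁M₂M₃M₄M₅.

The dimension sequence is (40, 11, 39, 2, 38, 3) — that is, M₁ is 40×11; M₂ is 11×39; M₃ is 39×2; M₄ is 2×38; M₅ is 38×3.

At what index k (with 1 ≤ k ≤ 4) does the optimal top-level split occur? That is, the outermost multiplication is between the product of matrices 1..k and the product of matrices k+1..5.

Adjacent pairs: M₁M₂ = 40·11·39 = 17160; M₂M₃ = 11·39·2 = 858; M₃M₄ = 39·2·38 = 2964; M₄M₅ = 2·38·3 = 228.
Length 3: M₁..M₃: k=1: 0+858+40·11·2=1738; k=2: 17160+0+40·39·2=20280 → min 1738 | M₂..M₄: k=2: 0+2964+11·39·38=19266; k=3: 858+0+11·2·38=1694 → min 1694 | M₃..M₅: k=3: 0+228+39·2·3=462; k=4: 2964+0+39·38·3=7410 → min 462.
Length 4: M₁..M₄: k=1: 0+1694+40·11·38=18414; k=2: 17160+2964+40·39·38=79404; k=3: 1738+0+40·2·38=4778 → min 4778 | M₂..M₅: k=2: 0+462+11·39·3=1749; k=3: 858+228+11·2·3=1152; k=4: 1694+0+11·38·3=2948 → min 1152.
Top-level splits: k=1: (M₁..M₁)·(M₂..M₅) → 0+1152+40·11·3 = 2472; k=2: (M₁..M₂)·(M₃..M₅) → 17160+462+40·39·3 = 22302; k=3: (M₁..M₃)·(M₄..M₅) → 1738+228+40·2·3 = 2206; k=4: (M₁..M₄)·(M₅..M₅) → 4778+0+40·38·3 = 9338.
Best split is after M₃, i.e. k = 3.

3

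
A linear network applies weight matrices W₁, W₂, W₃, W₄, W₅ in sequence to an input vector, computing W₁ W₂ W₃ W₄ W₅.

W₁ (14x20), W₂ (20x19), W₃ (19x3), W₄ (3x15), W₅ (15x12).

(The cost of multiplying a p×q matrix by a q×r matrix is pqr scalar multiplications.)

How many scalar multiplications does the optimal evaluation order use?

Adjacent pairs: W₁W₂ = 14·20·19 = 5320; W₂W₃ = 20·19·3 = 1140; W₃W₄ = 19·3·15 = 855; W₄W₅ = 3·15·12 = 540.
Length 3: W₁..W₃: k=1: 0+1140+14·20·3=1980; k=2: 5320+0+14·19·3=6118 → min 1980 | W₂..W₄: k=2: 0+855+20·19·15=6555; k=3: 1140+0+20·3·15=2040 → min 2040 | W₃..W₅: k=3: 0+540+19·3·12=1224; k=4: 855+0+19·15·12=4275 → min 1224.
Length 4: W₁..W₄: k=1: 0+2040+14·20·15=6240; k=2: 5320+855+14·19·15=10165; k=3: 1980+0+14·3·15=2610 → min 2610 | W₂..W₅: k=2: 0+1224+20·19·12=5784; k=3: 1140+540+20·3·12=2400; k=4: 2040+0+20·15·12=5640 → min 2400.
Length 5: W₁..W₅: k=1: 0+2400+14·20·12=5760; k=2: 5320+1224+14·19·12=9736; k=3: 1980+540+14·3·12=3024; k=4: 2610+0+14·15·12=5130 → min 3024.
Optimal order: ((W₁ (W₂ W₃)) (W₄ W₅)) with cost 3024.

3024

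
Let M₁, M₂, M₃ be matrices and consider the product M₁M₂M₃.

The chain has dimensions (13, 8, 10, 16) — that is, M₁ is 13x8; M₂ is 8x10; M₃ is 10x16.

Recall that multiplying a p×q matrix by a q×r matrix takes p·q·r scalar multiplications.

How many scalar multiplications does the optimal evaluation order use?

Order (M₁(M₂M₃)): (M₂M₃): 8×10 by 10×16 → 8×16, cost 8·10·16 = 1280; (M₁(M₂M₃)): 13×8 by 8×16 → 13×16, cost 13·8·16 = 1664; cumulative 2944. Total 2944.
Order ((M₁M₂)M₃): (M₁M₂): 13×8 by 8×10 → 13×10, cost 13·8·10 = 1040; ((M₁M₂)M₃): 13×10 by 10×16 → 13×16, cost 13·10·16 = 2080; cumulative 3120. Total 3120.
Minimum: 2944.

2944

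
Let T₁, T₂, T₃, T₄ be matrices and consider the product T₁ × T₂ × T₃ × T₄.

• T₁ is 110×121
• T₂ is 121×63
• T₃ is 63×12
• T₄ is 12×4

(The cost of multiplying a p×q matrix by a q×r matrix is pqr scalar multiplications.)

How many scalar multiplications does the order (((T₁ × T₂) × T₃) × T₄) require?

(T₁ × T₂): 110×121 by 121×63 → 110×63, cost 110·121·63 = 838530
((T₁ × T₂) × T₃): 110×63 by 63×12 → 110×12, cost 110·63·12 = 83160; cumulative 921690
(((T₁ × T₂) × T₃) × T₄): 110×12 by 12×4 → 110×4, cost 110·12·4 = 5280; cumulative 926970
Total: 926970 scalar multiplications.

926970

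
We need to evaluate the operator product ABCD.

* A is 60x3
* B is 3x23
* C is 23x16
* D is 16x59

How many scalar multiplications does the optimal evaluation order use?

Adjacent pairs: AB = 60·3·23 = 4140; BC = 3·23·16 = 1104; CD = 23·16·59 = 21712.
Length 3: A..C: k=1: 0+1104+60·3·16=3984; k=2: 4140+0+60·23·16=26220 → min 3984 | B..D: k=2: 0+21712+3·23·59=25783; k=3: 1104+0+3·16·59=3936 → min 3936.
Length 4: A..D: k=1: 0+3936+60·3·59=14556; k=2: 4140+21712+60·23·59=107272; k=3: 3984+0+60·16·59=60624 → min 14556.
Optimal order: (A((BC)D)) with cost 14556.

14556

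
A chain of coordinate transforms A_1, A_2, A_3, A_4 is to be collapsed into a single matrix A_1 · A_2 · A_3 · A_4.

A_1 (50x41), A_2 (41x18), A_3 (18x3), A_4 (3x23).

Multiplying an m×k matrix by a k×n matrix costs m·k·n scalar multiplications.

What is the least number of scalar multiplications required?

Adjacent pairs: A_1A_2 = 50·41·18 = 36900; A_2A_3 = 41·18·3 = 2214; A_3A_4 = 18·3·23 = 1242.
Length 3: A_1..A_3: k=1: 0+2214+50·41·3=8364; k=2: 36900+0+50·18·3=39600 → min 8364 | A_2..A_4: k=2: 0+1242+41·18·23=18216; k=3: 2214+0+41·3·23=5043 → min 5043.
Length 4: A_1..A_4: k=1: 0+5043+50·41·23=52193; k=2: 36900+1242+50·18·23=58842; k=3: 8364+0+50·3·23=11814 → min 11814.
Optimal order: ((A_1 · (A_2 · A_3)) · A_4) with cost 11814.

11814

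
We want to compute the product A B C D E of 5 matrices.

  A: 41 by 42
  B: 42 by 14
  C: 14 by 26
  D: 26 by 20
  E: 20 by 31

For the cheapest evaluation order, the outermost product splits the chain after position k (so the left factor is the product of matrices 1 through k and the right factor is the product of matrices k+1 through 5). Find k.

2

Adjacent pairs: AB = 41·42·14 = 24108; BC = 42·14·26 = 15288; CD = 14·26·20 = 7280; DE = 26·20·31 = 16120.
Length 3: A..C: k=1: 0+15288+41·42·26=60060; k=2: 24108+0+41·14·26=39032 → min 39032 | B..D: k=2: 0+7280+42·14·20=19040; k=3: 15288+0+42·26·20=37128 → min 19040 | C..E: k=3: 0+16120+14·26·31=27404; k=4: 7280+0+14·20·31=15960 → min 15960.
Length 4: A..D: k=1: 0+19040+41·42·20=53480; k=2: 24108+7280+41·14·20=42868; k=3: 39032+0+41·26·20=60352 → min 42868 | B..E: k=2: 0+15960+42·14·31=34188; k=3: 15288+16120+42·26·31=65260; k=4: 19040+0+42·20·31=45080 → min 34188.
Top-level splits: k=1: (A..A)·(B..E) → 0+34188+41·42·31 = 87570; k=2: (A..B)·(C..E) → 24108+15960+41·14·31 = 57862; k=3: (A..C)·(D..E) → 39032+16120+41·26·31 = 88198; k=4: (A..D)·(E..E) → 42868+0+41·20·31 = 68288.
Best split is after B, i.e. k = 2.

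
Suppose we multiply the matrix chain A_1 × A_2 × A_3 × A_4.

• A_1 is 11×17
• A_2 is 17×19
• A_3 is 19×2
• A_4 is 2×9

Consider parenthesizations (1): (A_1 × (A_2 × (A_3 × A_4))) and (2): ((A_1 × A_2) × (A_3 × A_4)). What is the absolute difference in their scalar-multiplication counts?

844

Order (1) = (A_1 × (A_2 × (A_3 × A_4))): (A_3 × A_4): 19×2 by 2×9 → 19×9, cost 19·2·9 = 342; (A_2 × (A_3 × A_4)): 17×19 by 19×9 → 17×9, cost 17·19·9 = 2907; cumulative 3249; (A_1 × (A_2 × (A_3 × A_4))): 11×17 by 17×9 → 11×9, cost 11·17·9 = 1683; cumulative 4932. Total 4932.
Order (2) = ((A_1 × A_2) × (A_3 × A_4)): (A_1 × A_2): 11×17 by 17×19 → 11×19, cost 11·17·19 = 3553; (A_3 × A_4): 19×2 by 2×9 → 19×9, cost 19·2·9 = 342; ((A_1 × A_2) × (A_3 × A_4)): 11×19 by 19×9 → 11×9, cost 11·19·9 = 1881; cumulative 5776. Total 5776.
Difference: |4932 − 5776| = 844.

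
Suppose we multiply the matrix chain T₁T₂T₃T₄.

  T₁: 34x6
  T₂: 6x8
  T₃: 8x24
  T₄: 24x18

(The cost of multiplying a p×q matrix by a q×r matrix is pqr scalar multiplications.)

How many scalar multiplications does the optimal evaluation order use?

7416

Adjacent pairs: T₁T₂ = 34·6·8 = 1632; T₂T₃ = 6·8·24 = 1152; T₃T₄ = 8·24·18 = 3456.
Length 3: T₁..T₃: k=1: 0+1152+34·6·24=6048; k=2: 1632+0+34·8·24=8160 → min 6048 | T₂..T₄: k=2: 0+3456+6·8·18=4320; k=3: 1152+0+6·24·18=3744 → min 3744.
Length 4: T₁..T₄: k=1: 0+3744+34·6·18=7416; k=2: 1632+3456+34·8·18=9984; k=3: 6048+0+34·24·18=20736 → min 7416.
Optimal order: (T₁((T₂T₃)T₄)) with cost 7416.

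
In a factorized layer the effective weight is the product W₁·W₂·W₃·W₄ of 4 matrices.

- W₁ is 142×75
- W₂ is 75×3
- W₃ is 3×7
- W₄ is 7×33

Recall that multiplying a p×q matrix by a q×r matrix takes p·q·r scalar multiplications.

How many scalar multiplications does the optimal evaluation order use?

46701

Adjacent pairs: W₁W₂ = 142·75·3 = 31950; W₂W₃ = 75·3·7 = 1575; W₃W₄ = 3·7·33 = 693.
Length 3: W₁..W₃: k=1: 0+1575+142·75·7=76125; k=2: 31950+0+142·3·7=34932 → min 34932 | W₂..W₄: k=2: 0+693+75·3·33=8118; k=3: 1575+0+75·7·33=18900 → min 8118.
Length 4: W₁..W₄: k=1: 0+8118+142·75·33=359568; k=2: 31950+693+142·3·33=46701; k=3: 34932+0+142·7·33=67734 → min 46701.
Optimal order: ((W₁·W₂)·(W₃·W₄)) with cost 46701.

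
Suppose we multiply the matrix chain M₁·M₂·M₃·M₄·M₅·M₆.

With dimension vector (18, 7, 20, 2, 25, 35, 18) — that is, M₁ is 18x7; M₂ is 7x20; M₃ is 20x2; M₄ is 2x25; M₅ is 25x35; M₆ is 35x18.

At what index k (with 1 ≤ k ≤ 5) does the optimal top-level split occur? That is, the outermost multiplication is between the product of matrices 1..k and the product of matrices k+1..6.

Adjacent pairs: M₁M₂ = 18·7·20 = 2520; M₂M₃ = 7·20·2 = 280; M₃M₄ = 20·2·25 = 1000; M₄M₅ = 2·25·35 = 1750; M₅M₆ = 25·35·18 = 15750.
Length 3: M₁..M₃: k=1: 0+280+18·7·2=532; k=2: 2520+0+18·20·2=3240 → min 532 | M₂..M₄: k=2: 0+1000+7·20·25=4500; k=3: 280+0+7·2·25=630 → min 630 | M₃..M₅: k=3: 0+1750+20·2·35=3150; k=4: 1000+0+20·25·35=18500 → min 3150 | M₄..M₆: k=4: 0+15750+2·25·18=16650; k=5: 1750+0+2·35·18=3010 → min 3010.
Length 4: M₁..M₄: k=1: 0+630+18·7·25=3780; k=2: 2520+1000+18·20·25=12520; k=3: 532+0+18·2·25=1432 → min 1432 | M₂..M₅: k=2: 0+3150+7·20·35=8050; k=3: 280+1750+7·2·35=2520; k=4: 630+0+7·25·35=6755 → min 2520 | M₃..M₆: k=3: 0+3010+20·2·18=3730; k=4: 1000+15750+20·25·18=25750; k=5: 3150+0+20·35·18=15750 → min 3730.
Length 5: M₁..M₅: k=1: 0+2520+18·7·35=6930; k=2: 2520+3150+18·20·35=18270; k=3: 532+1750+18·2·35=3542; k=4: 1432+0+18·25·35=17182 → min 3542 | M₂..M₆: k=2: 0+3730+7·20·18=6250; k=3: 280+3010+7·2·18=3542; k=4: 630+15750+7·25·18=19530; k=5: 2520+0+7·35·18=6930 → min 3542.
Top-level splits: k=1: (M₁..M₁)·(M₂..M₆) → 0+3542+18·7·18 = 5810; k=2: (M₁..M₂)·(M₃..M₆) → 2520+3730+18·20·18 = 12730; k=3: (M₁..M₃)·(M₄..M₆) → 532+3010+18·2·18 = 4190; k=4: (M₁..M₄)·(M₅..M₆) → 1432+15750+18·25·18 = 25282; k=5: (M₁..M₅)·(M₆..M₆) → 3542+0+18·35·18 = 14882.
Best split is after M₃, i.e. k = 3.

3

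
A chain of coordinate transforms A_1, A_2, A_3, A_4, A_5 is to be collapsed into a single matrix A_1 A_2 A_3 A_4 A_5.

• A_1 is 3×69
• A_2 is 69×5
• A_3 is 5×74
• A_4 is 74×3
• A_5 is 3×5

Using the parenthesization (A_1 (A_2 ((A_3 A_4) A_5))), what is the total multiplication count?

3945

(A_3 A_4): 5×74 by 74×3 → 5×3, cost 5·74·3 = 1110
((A_3 A_4) A_5): 5×3 by 3×5 → 5×5, cost 5·3·5 = 75; cumulative 1185
(A_2 ((A_3 A_4) A_5)): 69×5 by 5×5 → 69×5, cost 69·5·5 = 1725; cumulative 2910
(A_1 (A_2 ((A_3 A_4) A_5))): 3×69 by 69×5 → 3×5, cost 3·69·5 = 1035; cumulative 3945
Total: 3945 scalar multiplications.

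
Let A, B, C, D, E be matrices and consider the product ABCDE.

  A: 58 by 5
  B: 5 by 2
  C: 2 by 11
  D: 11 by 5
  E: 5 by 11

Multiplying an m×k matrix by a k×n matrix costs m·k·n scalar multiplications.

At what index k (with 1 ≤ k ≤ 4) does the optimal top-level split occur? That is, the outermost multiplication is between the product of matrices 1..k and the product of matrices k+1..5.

Adjacent pairs: AB = 58·5·2 = 580; BC = 5·2·11 = 110; CD = 2·11·5 = 110; DE = 11·5·11 = 605.
Length 3: A..C: k=1: 0+110+58·5·11=3300; k=2: 580+0+58·2·11=1856 → min 1856 | B..D: k=2: 0+110+5·2·5=160; k=3: 110+0+5·11·5=385 → min 160 | C..E: k=3: 0+605+2·11·11=847; k=4: 110+0+2·5·11=220 → min 220.
Length 4: A..D: k=1: 0+160+58·5·5=1610; k=2: 580+110+58·2·5=1270; k=3: 1856+0+58·11·5=5046 → min 1270 | B..E: k=2: 0+220+5·2·11=330; k=3: 110+605+5·11·11=1320; k=4: 160+0+5·5·11=435 → min 330.
Top-level splits: k=1: (A..A)·(B..E) → 0+330+58·5·11 = 3520; k=2: (A..B)·(C..E) → 580+220+58·2·11 = 2076; k=3: (A..C)·(D..E) → 1856+605+58·11·11 = 9479; k=4: (A..D)·(E..E) → 1270+0+58·5·11 = 4460.
Best split is after B, i.e. k = 2.

2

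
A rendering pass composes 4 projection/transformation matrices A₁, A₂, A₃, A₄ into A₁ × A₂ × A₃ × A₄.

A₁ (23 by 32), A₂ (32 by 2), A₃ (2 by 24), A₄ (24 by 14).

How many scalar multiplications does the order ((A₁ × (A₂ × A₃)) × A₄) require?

26928

(A₂ × A₃): 32×2 by 2×24 → 32×24, cost 32·2·24 = 1536
(A₁ × (A₂ × A₃)): 23×32 by 32×24 → 23×24, cost 23·32·24 = 17664; cumulative 19200
((A₁ × (A₂ × A₃)) × A₄): 23×24 by 24×14 → 23×14, cost 23·24·14 = 7728; cumulative 26928
Total: 26928 scalar multiplications.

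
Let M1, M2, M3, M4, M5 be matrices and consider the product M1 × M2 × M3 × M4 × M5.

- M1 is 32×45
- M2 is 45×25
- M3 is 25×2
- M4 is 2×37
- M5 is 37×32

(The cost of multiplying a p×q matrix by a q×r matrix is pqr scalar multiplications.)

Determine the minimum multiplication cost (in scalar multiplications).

Adjacent pairs: M1M2 = 32·45·25 = 36000; M2M3 = 45·25·2 = 2250; M3M4 = 25·2·37 = 1850; M4M5 = 2·37·32 = 2368.
Length 3: M1..M3: k=1: 0+2250+32·45·2=5130; k=2: 36000+0+32·25·2=37600 → min 5130 | M2..M4: k=2: 0+1850+45·25·37=43475; k=3: 2250+0+45·2·37=5580 → min 5580 | M3..M5: k=3: 0+2368+25·2·32=3968; k=4: 1850+0+25·37·32=31450 → min 3968.
Length 4: M1..M4: k=1: 0+5580+32·45·37=58860; k=2: 36000+1850+32·25·37=67450; k=3: 5130+0+32·2·37=7498 → min 7498 | M2..M5: k=2: 0+3968+45·25·32=39968; k=3: 2250+2368+45·2·32=7498; k=4: 5580+0+45·37·32=58860 → min 7498.
Length 5: M1..M5: k=1: 0+7498+32·45·32=53578; k=2: 36000+3968+32·25·32=65568; k=3: 5130+2368+32·2·32=9546; k=4: 7498+0+32·37·32=45386 → min 9546.
Optimal order: ((M1 × (M2 × M3)) × (M4 × M5)) with cost 9546.

9546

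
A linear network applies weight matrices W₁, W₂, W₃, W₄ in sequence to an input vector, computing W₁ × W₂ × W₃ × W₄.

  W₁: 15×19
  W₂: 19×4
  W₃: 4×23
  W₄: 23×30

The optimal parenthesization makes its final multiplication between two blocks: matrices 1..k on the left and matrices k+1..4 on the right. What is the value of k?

Adjacent pairs: W₁W₂ = 15·19·4 = 1140; W₂W₃ = 19·4·23 = 1748; W₃W₄ = 4·23·30 = 2760.
Length 3: W₁..W₃: k=1: 0+1748+15·19·23=8303; k=2: 1140+0+15·4·23=2520 → min 2520 | W₂..W₄: k=2: 0+2760+19·4·30=5040; k=3: 1748+0+19·23·30=14858 → min 5040.
Top-level splits: k=1: (W₁..W₁)·(W₂..W₄) → 0+5040+15·19·30 = 13590; k=2: (W₁..W₂)·(W₃..W₄) → 1140+2760+15·4·30 = 5700; k=3: (W₁..W₃)·(W₄..W₄) → 2520+0+15·23·30 = 12870.
Best split is after W₂, i.e. k = 2.

2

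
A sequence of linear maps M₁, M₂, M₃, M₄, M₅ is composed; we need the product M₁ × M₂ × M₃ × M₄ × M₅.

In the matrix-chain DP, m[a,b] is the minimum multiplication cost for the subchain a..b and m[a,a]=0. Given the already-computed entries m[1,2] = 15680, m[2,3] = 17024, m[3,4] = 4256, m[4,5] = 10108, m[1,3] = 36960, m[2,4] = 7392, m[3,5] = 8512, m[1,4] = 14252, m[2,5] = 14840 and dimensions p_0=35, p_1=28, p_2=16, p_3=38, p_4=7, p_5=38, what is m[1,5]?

m[1,5] = min over k∈[1,4] of m[1,k]+m[k+1,5]+p_{0}·p_k·p_{5}.
k=1: 0 + 14840 + 35·28·38 = 52080; k=2: 15680 + 8512 + 35·16·38 = 45472; k=3: 36960 + 10108 + 35·38·38 = 97608; k=4: 14252 + 0 + 35·7·38 = 23562.
Minimum: 23562 at k=4.

23562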